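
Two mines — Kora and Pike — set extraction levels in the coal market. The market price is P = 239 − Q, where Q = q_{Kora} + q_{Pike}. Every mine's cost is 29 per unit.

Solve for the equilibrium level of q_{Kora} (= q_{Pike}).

70

Mine Kora's profit: π = q_{Kora}(239 − (q_{Kora} + q_{Pike})) − 29q_{Kora}.
∂π/∂q_{Kora} = 210 − 2q_{Kora} − q_{Pike} = 0, so q_{Kora} = 105 − 0.5q_{Pike}.
Setting q_{Kora} = q_{Pike} in the reaction function: q_{Kora} = 105 − 0.5q_{Kora}, so q_{Kora} = 105 / 1.5 = 70.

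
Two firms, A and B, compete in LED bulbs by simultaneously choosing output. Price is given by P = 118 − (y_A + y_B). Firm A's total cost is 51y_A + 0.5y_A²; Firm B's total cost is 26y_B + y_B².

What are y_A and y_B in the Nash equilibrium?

Firm A's profit: π = y_A(118 − (y_A + y_B)) − 51y_A − 0.5y_A².
∂π/∂y_A = 67 − 3y_A − y_B = 0, so y_A = 67/3 − (1/3)y_B.
For B: ∂π/∂y_B = 92 − 4y_B − y_A = 0 ⇒ y_B = 23 − 0.25y_A.
Plugging y_B into A's best response: y_A = 67/3 − (1/3)(23 − 0.25y_A) ⇒ (11/12)y_A = 44/3, so y_A = 16.
Then y_B = 23 − 0.25·16 = 19.

16, 19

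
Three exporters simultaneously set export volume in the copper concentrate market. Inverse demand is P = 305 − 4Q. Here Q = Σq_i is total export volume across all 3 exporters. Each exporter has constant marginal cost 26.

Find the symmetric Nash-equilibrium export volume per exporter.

A representative exporter's profit is π_i = q_i(305 − 4Q) − 26q_i, with Q = q_i + Σ_{j≠i} q_j.
First-order condition: 279 − 8q_i − 4Σ_{j≠i} q_j = 0.
Imposing symmetry (q_j = q for all j) turns Σ_{j≠i} q_j into 2q, so 279 = 16q and q = 17.4375.

17.4375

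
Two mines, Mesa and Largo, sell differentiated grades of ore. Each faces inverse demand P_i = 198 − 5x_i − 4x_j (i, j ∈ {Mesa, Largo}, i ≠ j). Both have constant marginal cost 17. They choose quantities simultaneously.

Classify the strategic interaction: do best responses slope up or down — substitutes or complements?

Mine Mesa's profit: π = x_{Mesa}(198 − 5x_{Mesa} − 4x_{Largo}) − 17x_{Mesa}.
∂π/∂x_{Mesa} = 181 − 10x_{Mesa} − 4x_{Largo} = 0 ⇒ x_{Mesa} = 18.1 − 0.4x_{Largo}.
The best-response slope dx_{Mesa}/dx_{Largo} = −0.4 < 0: the reaction function is downward-sloping, so the choices are strategic substitutes.

strategic substitutes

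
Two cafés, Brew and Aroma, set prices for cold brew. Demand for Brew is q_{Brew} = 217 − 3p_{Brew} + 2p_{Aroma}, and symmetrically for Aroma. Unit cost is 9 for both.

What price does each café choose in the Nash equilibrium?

Brew's profit: π = (p_{Brew} − 9)(217 − 3p_{Brew} + 2p_{Aroma}).
∂π/∂p_{Brew} = 244 − 6p_{Brew} + 2p_{Aroma} = 0 ⇒ p_{Brew} = 122/3 + (1/3)p_{Aroma}.
By symmetry p_{Aroma} = p_{Brew}; substituting into the reaction function, (2/3)p_{Brew} = 122/3 and p_{Brew} = 61.

61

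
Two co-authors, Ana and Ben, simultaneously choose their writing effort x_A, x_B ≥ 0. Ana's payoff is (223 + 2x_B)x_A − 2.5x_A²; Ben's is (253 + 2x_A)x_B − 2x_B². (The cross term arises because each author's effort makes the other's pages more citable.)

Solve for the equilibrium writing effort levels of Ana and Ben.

Expanding Ana's payoff: 223x_A + 2x_Bx_A − 2.5x_A².
∂π/∂x_A = 223 + 2x_B − 5x_A = 0, so x_A = 44.6 + 0.4x_B.
Likewise for Ben: x_B = 63.25 + 0.5x_A.
Substituting the second reaction function into the first: x_A = 44.6 + 0.4(63.25 + 0.5x_A), which gives 0.8x_A = 69.9 ⇒ x_A = 87.375.
Then x_B = 63.25 + 0.5·87.375 = 106.9375.

87.375, 106.9375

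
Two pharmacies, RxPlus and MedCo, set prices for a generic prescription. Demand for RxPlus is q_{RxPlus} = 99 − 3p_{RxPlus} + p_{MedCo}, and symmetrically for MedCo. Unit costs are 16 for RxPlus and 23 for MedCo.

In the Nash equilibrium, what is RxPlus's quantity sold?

42

RxPlus's profit: π = (p_{RxPlus} − 16)(99 − 3p_{RxPlus} + p_{MedCo}).
∂π/∂p_{RxPlus} = 147 − 6p_{RxPlus} + p_{MedCo} = 0 ⇒ p_{RxPlus} = 24.5 + (1/6)p_{MedCo}.
Similarly p_{MedCo} = 28 + (1/6)p_{RxPlus}.
Solving the two reaction functions simultaneously: (1 − (1/6)(1/6))p_{RxPlus} = 24.5 + (1/6)·28, so (35/36)p_{RxPlus} = 175/6 and p_{RxPlus} = 30.
Then p_{MedCo} = 28 + (1/6)·30 = 33.
q_{RxPlus} = 99 − 3·30 + 33 = 42.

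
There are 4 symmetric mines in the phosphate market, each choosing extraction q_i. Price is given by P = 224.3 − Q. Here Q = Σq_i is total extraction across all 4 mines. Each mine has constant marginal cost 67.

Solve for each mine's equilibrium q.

A representative mine's profit is π_i = q_i(224.3 − Q) − 67q_i, with Q = q_i + Σ_{j≠i} q_j.
First-order condition: 157.3 − 2q_i − Σ_{j≠i} q_j = 0.
Imposing symmetry (q_j = q for all j) turns Σ_{j≠i} q_j into 3q, so 157.3 = 5q and q = 31.46.

31.46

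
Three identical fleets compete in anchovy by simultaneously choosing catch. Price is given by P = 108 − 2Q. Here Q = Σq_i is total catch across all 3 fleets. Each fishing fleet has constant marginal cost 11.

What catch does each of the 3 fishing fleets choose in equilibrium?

12.125

A representative fishing fleet's profit is π_i = q_i(108 − 2Q) − 11q_i, with Q = q_i + Σ_{j≠i} q_j.
First-order condition: 97 − 4q_i − 2Σ_{j≠i} q_j = 0.
In a symmetric equilibrium every fishing fleet chooses the same q, so Σ_{j≠i} q_j = 2q. The condition becomes 97 − 8q = 0, giving q = 97/8 = 12.125.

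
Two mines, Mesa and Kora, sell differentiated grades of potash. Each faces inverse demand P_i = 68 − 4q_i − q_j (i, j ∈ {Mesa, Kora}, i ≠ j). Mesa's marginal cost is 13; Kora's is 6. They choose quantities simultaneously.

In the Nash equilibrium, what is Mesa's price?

37

Mine Mesa's profit: π = q_{Mesa}(68 − 4q_{Mesa} − q_{Kora}) − 13q_{Mesa}.
∂π/∂q_{Mesa} = 55 − 8q_{Mesa} − q_{Kora} = 0 ⇒ q_{Mesa} = 6.875 − 0.125q_{Kora}.
Similarly q_{Kora} = 7.75 − 0.125q_{Mesa}.
Solving the two reaction functions simultaneously: (1 − (−0.125)(−0.125))q_{Mesa} = 6.875 − 0.125·7.75, so (63/64)q_{Mesa} = 189/32 and q_{Mesa} = 6.
Then q_{Kora} = 7.75 − 0.125·6 = 7.
P_{Mesa} = 68 − 4·6 − 7 = 37.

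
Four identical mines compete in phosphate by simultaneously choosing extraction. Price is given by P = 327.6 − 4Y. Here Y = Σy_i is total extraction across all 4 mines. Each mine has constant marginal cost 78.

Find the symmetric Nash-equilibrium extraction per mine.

12.48

A representative mine's profit is π_i = y_i(327.6 − 4Y) − 78y_i, with Y = y_i + Σ_{j≠i} y_j.
First-order condition: 249.6 − 8y_i − 4Σ_{j≠i} y_j = 0.
In a symmetric equilibrium every mine chooses the same y, so Σ_{j≠i} y_j = 3y. The condition becomes 249.6 − 20y = 0, giving y = 249.6/20 = 12.48.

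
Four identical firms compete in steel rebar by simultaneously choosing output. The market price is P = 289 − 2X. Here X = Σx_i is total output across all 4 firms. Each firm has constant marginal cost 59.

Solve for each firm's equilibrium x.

A representative firm's profit is π_i = x_i(289 − 2X) − 59x_i, with X = x_i + Σ_{j≠i} x_j.
First-order condition: 230 − 4x_i − 2Σ_{j≠i} x_j = 0.
In a symmetric equilibrium every firm chooses the same x, so Σ_{j≠i} x_j = 3x. The condition becomes 230 − 10x = 0, giving x = 230/10 = 23.

23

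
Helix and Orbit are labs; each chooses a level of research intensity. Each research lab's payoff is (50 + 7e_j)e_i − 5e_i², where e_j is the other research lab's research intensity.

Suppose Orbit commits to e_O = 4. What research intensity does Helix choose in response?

Helix's payoff is (50 + 7e_O)e_H − 5e_H².
∂π/∂e_H = 50 + 7e_O − 10e_H = 0, so e_H = 5 + 0.7e_O.
At e_O = 4: e_H = 5 + 0.7·4 = 7.8.

7.8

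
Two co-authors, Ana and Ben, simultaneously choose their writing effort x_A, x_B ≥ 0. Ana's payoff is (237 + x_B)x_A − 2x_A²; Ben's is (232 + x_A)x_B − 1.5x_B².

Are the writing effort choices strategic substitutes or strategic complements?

strategic complements

Expanding Ana's payoff: 237x_A + x_Bx_A − 2x_A².
∂π/∂x_A = 237 + x_B − 4x_A = 0, so x_A = 59.25 + 0.25x_B.
The best-response slope dx_A/dx_B = 0.25 > 0: the reaction function is upward-sloping, so the choices are strategic complements.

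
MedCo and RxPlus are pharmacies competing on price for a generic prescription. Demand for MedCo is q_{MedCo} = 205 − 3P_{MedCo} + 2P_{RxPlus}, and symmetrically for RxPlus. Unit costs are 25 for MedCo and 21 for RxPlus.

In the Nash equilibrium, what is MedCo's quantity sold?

132.75

MedCo's profit: π = (P_{MedCo} − 25)(205 − 3P_{MedCo} + 2P_{RxPlus}).
∂π/∂P_{MedCo} = 280 − 6P_{MedCo} + 2P_{RxPlus} = 0 ⇒ P_{MedCo} = 140/3 + (1/3)P_{RxPlus}.
Similarly P_{RxPlus} = 134/3 + (1/3)P_{MedCo}.
Solving the two reaction functions simultaneously: (1 − (1/3)(1/3))P_{MedCo} = 140/3 + (1/3)·(134/3), so (8/9)P_{MedCo} = 554/9 and P_{MedCo} = 69.25.
Then P_{RxPlus} = 134/3 + (1/3)·69.25 = 67.75.
q_{MedCo} = 205 − 3·69.25 + 2·67.75 = 132.75.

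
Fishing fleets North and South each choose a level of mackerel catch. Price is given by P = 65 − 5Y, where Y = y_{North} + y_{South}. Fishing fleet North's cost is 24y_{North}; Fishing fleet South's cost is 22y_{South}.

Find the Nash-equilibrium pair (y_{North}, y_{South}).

Fishing fleet North's profit: π = y_{North}(65 − 5(y_{North} + y_{South})) − 24y_{North}.
∂π/∂y_{North} = 41 − 10y_{North} − 5y_{South} = 0, so y_{North} = 4.1 − 0.5y_{South}.
By the same steps for South: y_{South} = 4.3 − 0.5y_{North}.
Plugging y_{South} into North's best response: y_{North} = 4.1 − 0.5(4.3 − 0.5y_{North}) ⇒ 0.75y_{North} = 1.95, so y_{North} = 2.6.
Then y_{South} = 4.3 − 0.5·2.6 = 3.

2.6, 3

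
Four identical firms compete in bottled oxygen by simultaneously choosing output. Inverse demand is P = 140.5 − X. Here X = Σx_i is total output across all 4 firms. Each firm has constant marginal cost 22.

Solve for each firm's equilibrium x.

A representative firm's profit is π_i = x_i(140.5 − X) − 22x_i, with X = x_i + Σ_{j≠i} x_j.
First-order condition: 118.5 − 2x_i − Σ_{j≠i} x_j = 0.
Imposing symmetry (x_j = x for all j) turns Σ_{j≠i} x_j into 3x, so 118.5 = 5x and x = 23.7.

23.7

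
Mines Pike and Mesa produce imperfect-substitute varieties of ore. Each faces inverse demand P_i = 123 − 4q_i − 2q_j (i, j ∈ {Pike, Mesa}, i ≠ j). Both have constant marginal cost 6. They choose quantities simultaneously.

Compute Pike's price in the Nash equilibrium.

52.8

Mine Pike's profit: π = q_{Pike}(123 − 4q_{Pike} − 2q_{Mesa}) − 6q_{Pike}.
∂π/∂q_{Pike} = 117 − 8q_{Pike} − 2q_{Mesa} = 0 ⇒ q_{Pike} = 14.625 − 0.25q_{Mesa}.
The game is symmetric, so in equilibrium q_{Mesa} = q_{Pike}: the reaction function gives 1.25q_{Pike} = 14.625, hence q_{Pike} = 11.7.
P_{Pike} = 123 − 4·11.7 − 2·11.7 = 52.8.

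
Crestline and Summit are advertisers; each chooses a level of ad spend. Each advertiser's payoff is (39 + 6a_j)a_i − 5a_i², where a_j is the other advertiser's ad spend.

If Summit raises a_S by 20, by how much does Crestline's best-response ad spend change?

Crestline's payoff is (39 + 6a_S)a_C − 5a_C².
∂π/∂a_C = 39 + 6a_S − 10a_C = 0, so a_C = 3.9 + 0.6a_S.
The reaction-function slope is 0.6, so a 20-unit rise in a_S moves a_C by 0.6 × 20 = 12. Crestline's best response rises — the actions are strategic complements.

12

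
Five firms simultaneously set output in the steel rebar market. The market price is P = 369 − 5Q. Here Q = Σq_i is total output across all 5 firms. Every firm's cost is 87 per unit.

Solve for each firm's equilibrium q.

9.4

A representative firm's profit is π_i = q_i(369 − 5Q) − 87q_i, with Q = q_i + Σ_{j≠i} q_j.
First-order condition: 282 − 10q_i − 5Σ_{j≠i} q_j = 0.
In a symmetric equilibrium every firm chooses the same q, so Σ_{j≠i} q_j = 4q. The condition becomes 282 − 30q = 0, giving q = 282/30 = 9.4.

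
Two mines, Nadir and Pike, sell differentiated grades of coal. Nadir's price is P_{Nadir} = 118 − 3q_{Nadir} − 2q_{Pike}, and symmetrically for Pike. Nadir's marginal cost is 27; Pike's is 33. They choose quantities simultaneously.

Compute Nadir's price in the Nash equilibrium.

62.25

Mine Nadir's profit: π = q_{Nadir}(118 − 3q_{Nadir} − 2q_{Pike}) − 27q_{Nadir}.
∂π/∂q_{Nadir} = 91 − 6q_{Nadir} − 2q_{Pike} = 0 ⇒ q_{Nadir} = 91/6 − (1/3)q_{Pike}.
Similarly q_{Pike} = 85/6 − (1/3)q_{Nadir}.
Substituting the second reaction function into the first: q_{Nadir} = 91/6 − (1/3)(85/6 − (1/3)q_{Nadir}), which gives (8/9)q_{Nadir} = 94/9 ⇒ q_{Nadir} = 11.75.
Then q_{Pike} = 85/6 − (1/3)·11.75 = 10.25.
P_{Nadir} = 118 − 3·11.75 − 2·10.25 = 62.25.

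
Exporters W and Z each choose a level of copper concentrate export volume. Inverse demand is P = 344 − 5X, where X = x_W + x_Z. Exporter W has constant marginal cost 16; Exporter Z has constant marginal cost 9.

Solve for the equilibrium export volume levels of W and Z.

21.4, 22.8

Exporter W's profit: π = x_W(344 − 5(x_W + x_Z)) − 16x_W.
∂π/∂x_W = 328 − 10x_W − 5x_Z = 0, so x_W = 32.8 − 0.5x_Z.
By the same steps for Z: x_Z = 33.5 − 0.5x_W.
Plugging x_Z into W's best response: x_W = 32.8 − 0.5(33.5 − 0.5x_W) ⇒ 0.75x_W = 16.05, so x_W = 21.4.
Then x_Z = 33.5 − 0.5·21.4 = 22.8.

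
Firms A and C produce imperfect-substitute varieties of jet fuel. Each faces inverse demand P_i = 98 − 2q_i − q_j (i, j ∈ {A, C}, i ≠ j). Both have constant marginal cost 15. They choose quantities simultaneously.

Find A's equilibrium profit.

Firm A's profit: π = q_A(98 − 2q_A − q_C) − 15q_A.
∂π/∂q_A = 83 − 4q_A − q_C = 0 ⇒ q_A = 20.75 − 0.25q_C.
By symmetry q_C = q_A; substituting into the reaction function, 1.25q_A = 20.75 and q_A = 16.6.
P_A = 98 − 2·16.6 − 16.6 = 48.2.
Profit = (48.2 − 15)·16.6 = 551.12.

551.12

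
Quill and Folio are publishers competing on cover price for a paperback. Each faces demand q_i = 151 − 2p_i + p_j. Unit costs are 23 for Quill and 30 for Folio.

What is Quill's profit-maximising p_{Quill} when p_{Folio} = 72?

Quill's profit: π = (p_{Quill} − 23)(151 − 2p_{Quill} + p_{Folio}).
∂π/∂p_{Quill} = 197 − 4p_{Quill} + p_{Folio} = 0 ⇒ p_{Quill} = 49.25 + 0.25p_{Folio}.
At p_{Folio} = 72: p_{Quill} = 49.25 + 0.25·72 = 67.25.

67.25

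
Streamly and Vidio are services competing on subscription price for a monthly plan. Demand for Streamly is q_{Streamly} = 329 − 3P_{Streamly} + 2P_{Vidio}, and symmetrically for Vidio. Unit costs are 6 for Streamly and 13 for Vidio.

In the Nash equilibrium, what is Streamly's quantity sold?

Streamly's profit: π = (P_{Streamly} − 6)(329 − 3P_{Streamly} + 2P_{Vidio}).
∂π/∂P_{Streamly} = 347 − 6P_{Streamly} + 2P_{Vidio} = 0 ⇒ P_{Streamly} = 347/6 + (1/3)P_{Vidio}.
Similarly P_{Vidio} = 184/3 + (1/3)P_{Streamly}.
Plugging P_{Vidio} into Streamly's best response: P_{Streamly} = 347/6 + (1/3)(184/3 + (1/3)P_{Streamly}) ⇒ (8/9)P_{Streamly} = 1409/18, so P_{Streamly} = 88.0625.
Then P_{Vidio} = 184/3 + (1/3)·88.0625 = 90.6875.
q_{Streamly} = 329 − 3·88.0625 + 2·90.6875 = 246.1875.

246.1875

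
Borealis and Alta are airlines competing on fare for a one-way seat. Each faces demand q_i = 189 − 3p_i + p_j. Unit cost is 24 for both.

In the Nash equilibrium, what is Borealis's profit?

2385.72

Borealis's profit: π = (p_{Borealis} − 24)(189 − 3p_{Borealis} + p_{Alta}).
∂π/∂p_{Borealis} = 261 − 6p_{Borealis} + p_{Alta} = 0 ⇒ p_{Borealis} = 43.5 + (1/6)p_{Alta}.
Setting p_{Borealis} = p_{Alta} in the reaction function: p_{Borealis} = 43.5 + (1/6)p_{Borealis}, so p_{Borealis} = 43.5 / (5/6) = 52.2.
q_{Borealis} = 189 − 3·52.2 + 52.2 = 84.6.
Profit = (52.2 − 24)·84.6 = 2385.72.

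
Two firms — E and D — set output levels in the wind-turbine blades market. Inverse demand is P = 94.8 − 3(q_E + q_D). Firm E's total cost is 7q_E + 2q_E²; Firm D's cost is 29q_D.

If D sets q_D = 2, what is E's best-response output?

8.18

Firm E's profit: π = q_E(94.8 − 3(q_E + q_D)) − 7q_E − 2q_E².
∂π/∂q_E = 87.8 − 10q_E − 3q_D = 0, so q_E = 8.78 − 0.3q_D.
At q_D = 2: q_E = 8.78 − 0.3·2 = 8.18.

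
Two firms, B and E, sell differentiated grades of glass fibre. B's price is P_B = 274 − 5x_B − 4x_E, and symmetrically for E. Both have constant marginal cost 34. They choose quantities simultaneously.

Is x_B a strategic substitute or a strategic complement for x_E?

Firm B's profit: π = x_B(274 − 5x_B − 4x_E) − 34x_B.
∂π/∂x_B = 240 − 10x_B − 4x_E = 0 ⇒ x_B = 24 − 0.4x_E.
The best-response slope dx_B/dx_E = −0.4 < 0: the reaction function is downward-sloping, so the choices are strategic substitutes.

strategic substitutes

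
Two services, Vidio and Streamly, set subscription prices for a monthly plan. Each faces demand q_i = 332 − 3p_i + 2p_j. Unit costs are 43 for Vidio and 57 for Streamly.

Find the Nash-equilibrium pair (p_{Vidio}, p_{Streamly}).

Vidio's profit: π = (p_{Vidio} − 43)(332 − 3p_{Vidio} + 2p_{Streamly}).
∂π/∂p_{Vidio} = 461 − 6p_{Vidio} + 2p_{Streamly} = 0 ⇒ p_{Vidio} = 461/6 + (1/3)p_{Streamly}.
Similarly p_{Streamly} = 503/6 + (1/3)p_{Vidio}.
Solving the two reaction functions simultaneously: (1 − (1/3)(1/3))p_{Vidio} = 461/6 + (1/3)·(503/6), so (8/9)p_{Vidio} = 943/9 and p_{Vidio} = 117.875.
Then p_{Streamly} = 503/6 + (1/3)·117.875 = 123.125.

117.875, 123.125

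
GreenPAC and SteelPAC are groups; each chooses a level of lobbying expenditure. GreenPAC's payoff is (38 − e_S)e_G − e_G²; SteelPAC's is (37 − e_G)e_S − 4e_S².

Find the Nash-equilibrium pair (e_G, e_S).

Expanding GreenPAC's payoff: 38e_G − e_Se_G − e_G².
∂π/∂e_G = 38 − e_S − 2e_G = 0, so e_G = 19 − 0.5e_S.
Likewise for SteelPAC: e_S = 4.625 − 0.125e_G.
Plugging e_S into GreenPAC's best response: e_G = 19 − 0.5(4.625 − 0.125e_G) ⇒ 0.9375e_G = 16.6875, so e_G = 17.8.
Then e_S = 4.625 − 0.125·17.8 = 2.4.

17.8, 2.4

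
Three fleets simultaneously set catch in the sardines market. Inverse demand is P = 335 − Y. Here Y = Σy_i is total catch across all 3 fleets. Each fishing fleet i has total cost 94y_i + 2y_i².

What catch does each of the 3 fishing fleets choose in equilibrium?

A representative fishing fleet's profit is π_i = y_i(335 − Y) − 94y_i − 2y_i², with Y = y_i + Σ_{j≠i} y_j.
First-order condition: 241 − 6y_i − Σ_{j≠i} y_j = 0.
With identical fishing fleets, set every y_j = y: then 241 − 6y − 2y = 0, i.e. y = 241/8 = 30.125.

30.125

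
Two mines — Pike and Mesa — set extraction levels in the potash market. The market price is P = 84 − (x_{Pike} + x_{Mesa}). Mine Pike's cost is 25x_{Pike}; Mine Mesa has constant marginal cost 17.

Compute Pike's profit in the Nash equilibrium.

289

Mine Pike's profit: π = x_{Pike}(84 − (x_{Pike} + x_{Mesa})) − 25x_{Pike}.
∂π/∂x_{Pike} = 59 − 2x_{Pike} − x_{Mesa} = 0, so x_{Pike} = 29.5 − 0.5x_{Mesa}.
By the same steps for Mesa: x_{Mesa} = 33.5 − 0.5x_{Pike}.
Substituting the second reaction function into the first: x_{Pike} = 29.5 − 0.5(33.5 − 0.5x_{Pike}), which gives 0.75x_{Pike} = 12.75 ⇒ x_{Pike} = 17.
Then x_{Mesa} = 33.5 − 0.5·17 = 25.
Price P = 84 − 42 = 42.
Pike's profit: (42 − 25)·17 = 289.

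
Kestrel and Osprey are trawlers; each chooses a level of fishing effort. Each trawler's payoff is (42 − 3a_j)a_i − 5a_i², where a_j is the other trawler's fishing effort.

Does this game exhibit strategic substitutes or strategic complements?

Kestrel's payoff is (42 − 3a_O)a_K − 5a_K².
∂π/∂a_K = 42 − 3a_O − 10a_K = 0, so a_K = 4.2 − 0.3a_O.
The best-response slope da_K/da_O = −0.3 < 0: the reaction function is downward-sloping, so the choices are strategic substitutes.

strategic substitutes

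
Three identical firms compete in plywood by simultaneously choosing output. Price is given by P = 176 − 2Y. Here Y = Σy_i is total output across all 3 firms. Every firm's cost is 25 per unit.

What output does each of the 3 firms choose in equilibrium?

18.875

A representative firm's profit is π_i = y_i(176 − 2Y) − 25y_i, with Y = y_i + Σ_{j≠i} y_j.
First-order condition: 151 − 4y_i − 2Σ_{j≠i} y_j = 0.
With identical firms, set every y_j = y: then 151 − 4y − 4y = 0, i.e. y = 151/8 = 18.875.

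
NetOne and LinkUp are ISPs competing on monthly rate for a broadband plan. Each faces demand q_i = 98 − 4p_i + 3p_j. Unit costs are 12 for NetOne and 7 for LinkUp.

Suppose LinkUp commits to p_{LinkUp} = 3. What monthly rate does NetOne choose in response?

19.375

NetOne's profit: π = (p_{NetOne} − 12)(98 − 4p_{NetOne} + 3p_{LinkUp}).
∂π/∂p_{NetOne} = 146 − 8p_{NetOne} + 3p_{LinkUp} = 0 ⇒ p_{NetOne} = 18.25 + 0.375p_{LinkUp}.
At p_{LinkUp} = 3: p_{NetOne} = 18.25 + 0.375·3 = 19.375.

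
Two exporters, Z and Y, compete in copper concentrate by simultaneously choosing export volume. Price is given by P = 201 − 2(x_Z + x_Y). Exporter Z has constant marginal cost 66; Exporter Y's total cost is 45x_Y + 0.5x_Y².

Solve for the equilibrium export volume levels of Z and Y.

22.6875, 22.125

Exporter Z's profit: π = x_Z(201 − 2(x_Z + x_Y)) − 66x_Z.
∂π/∂x_Z = 135 − 4x_Z − 2x_Y = 0, so x_Z = 33.75 − 0.5x_Y.
For Y: ∂π/∂x_Y = 156 − 5x_Y − 2x_Z = 0 ⇒ x_Y = 31.2 − 0.4x_Z.
Solving the two reaction functions simultaneously: (1 − (−0.5)(−0.4))x_Z = 33.75 − 0.5·31.2, so 0.8x_Z = 18.15 and x_Z = 22.6875.
Then x_Y = 31.2 − 0.4·22.6875 = 22.125.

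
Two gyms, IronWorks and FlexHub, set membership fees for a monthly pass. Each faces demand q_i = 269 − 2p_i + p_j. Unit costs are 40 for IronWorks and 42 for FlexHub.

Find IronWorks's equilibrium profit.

IronWorks's profit: π = (p_{IronWorks} − 40)(269 − 2p_{IronWorks} + p_{FlexHub}).
∂π/∂p_{IronWorks} = 349 − 4p_{IronWorks} + p_{FlexHub} = 0 ⇒ p_{IronWorks} = 87.25 + 0.25p_{FlexHub}.
Similarly p_{FlexHub} = 88.25 + 0.25p_{IronWorks}.
Solving the two reaction functions simultaneously: (1 − (0.25)(0.25))p_{IronWorks} = 87.25 + 0.25·88.25, so 0.9375p_{IronWorks} = 109.3125 and p_{IronWorks} = 116.6.
Then p_{FlexHub} = 88.25 + 0.25·116.6 = 117.4.
q_{IronWorks} = 269 − 2·116.6 + 117.4 = 153.2.
Profit = (116.6 − 40)·153.2 = 11735.12.

11735.12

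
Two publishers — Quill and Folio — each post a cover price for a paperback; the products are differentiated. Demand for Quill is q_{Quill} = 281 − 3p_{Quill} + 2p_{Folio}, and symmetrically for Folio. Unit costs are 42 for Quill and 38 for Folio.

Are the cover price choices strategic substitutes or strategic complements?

Quill's profit: π = (p_{Quill} − 42)(281 − 3p_{Quill} + 2p_{Folio}).
∂π/∂p_{Quill} = 407 − 6p_{Quill} + 2p_{Folio} = 0 ⇒ p_{Quill} = 407/6 + (1/3)p_{Folio}.
The best-response slope dp_{Quill}/dp_{Folio} = 1/3 > 0: the reaction function is upward-sloping, so the choices are strategic complements.

strategic complements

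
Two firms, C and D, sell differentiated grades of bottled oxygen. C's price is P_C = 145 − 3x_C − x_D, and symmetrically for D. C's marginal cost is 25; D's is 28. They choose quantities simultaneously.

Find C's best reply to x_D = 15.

17.5

Firm C's profit: π = x_C(145 − 3x_C − x_D) − 25x_C.
∂π/∂x_C = 120 − 6x_C − x_D = 0 ⇒ x_C = 20 − (1/6)x_D.
At x_D = 15: x_C = 20 − (1/6)·15 = 17.5.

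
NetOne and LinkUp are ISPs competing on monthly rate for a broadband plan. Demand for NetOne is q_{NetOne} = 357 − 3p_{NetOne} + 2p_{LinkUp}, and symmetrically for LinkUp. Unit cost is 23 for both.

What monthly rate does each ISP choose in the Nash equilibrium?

106.5

NetOne's profit: π = (p_{NetOne} − 23)(357 − 3p_{NetOne} + 2p_{LinkUp}).
∂π/∂p_{NetOne} = 426 − 6p_{NetOne} + 2p_{LinkUp} = 0 ⇒ p_{NetOne} = 71 + (1/3)p_{LinkUp}.
By symmetry p_{LinkUp} = p_{NetOne}; substituting into the reaction function, (2/3)p_{NetOne} = 71 and p_{NetOne} = 106.5.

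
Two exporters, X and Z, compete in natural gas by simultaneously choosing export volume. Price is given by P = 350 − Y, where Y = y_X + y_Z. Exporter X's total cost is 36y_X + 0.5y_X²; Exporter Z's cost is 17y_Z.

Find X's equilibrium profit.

Exporter X's profit: π = y_X(350 − (y_X + y_Z)) − 36y_X − 0.5y_X².
∂π/∂y_X = 314 − 3y_X − y_Z = 0, so y_X = 314/3 − (1/3)y_Z.
For Z: ∂π/∂y_Z = 333 − 2y_Z − y_X = 0 ⇒ y_Z = 166.5 − 0.5y_X.
Plugging y_Z into X's best response: y_X = 314/3 − (1/3)(166.5 − 0.5y_X) ⇒ (5/6)y_X = 295/6, so y_X = 59.
Then y_Z = 166.5 − 0.5·59 = 137.
Price P = 350 − 196 = 154.
X's profit: (154 − 36)·59 − 0.5(59)² = 5221.5.

5221.5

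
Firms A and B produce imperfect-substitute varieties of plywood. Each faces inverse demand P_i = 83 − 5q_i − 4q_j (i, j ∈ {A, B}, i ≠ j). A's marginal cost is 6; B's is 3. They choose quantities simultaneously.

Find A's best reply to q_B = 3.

Firm A's profit: π = q_A(83 − 5q_A − 4q_B) − 6q_A.
∂π/∂q_A = 77 − 10q_A − 4q_B = 0 ⇒ q_A = 7.7 − 0.4q_B.
At q_B = 3: q_A = 7.7 − 0.4·3 = 6.5.

6.5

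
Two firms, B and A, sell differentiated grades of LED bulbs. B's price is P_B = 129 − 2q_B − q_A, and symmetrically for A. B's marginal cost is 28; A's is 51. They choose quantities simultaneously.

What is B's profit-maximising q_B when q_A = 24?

Firm B's profit: π = q_B(129 − 2q_B − q_A) − 28q_B.
∂π/∂q_B = 101 − 4q_B − q_A = 0 ⇒ q_B = 25.25 − 0.25q_A.
At q_A = 24: q_B = 25.25 − 0.25·24 = 19.25.

19.25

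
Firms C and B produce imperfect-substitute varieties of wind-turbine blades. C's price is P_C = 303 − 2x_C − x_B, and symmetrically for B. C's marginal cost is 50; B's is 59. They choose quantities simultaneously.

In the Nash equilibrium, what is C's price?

152.4

Firm C's profit: π = x_C(303 − 2x_C − x_B) − 50x_C.
∂π/∂x_C = 253 − 4x_C − x_B = 0 ⇒ x_C = 63.25 − 0.25x_B.
Similarly x_B = 61 − 0.25x_C.
Plugging x_B into C's best response: x_C = 63.25 − 0.25(61 − 0.25x_C) ⇒ 0.9375x_C = 48, so x_C = 51.2.
Then x_B = 61 − 0.25·51.2 = 48.2.
P_C = 303 − 2·51.2 − 48.2 = 152.4.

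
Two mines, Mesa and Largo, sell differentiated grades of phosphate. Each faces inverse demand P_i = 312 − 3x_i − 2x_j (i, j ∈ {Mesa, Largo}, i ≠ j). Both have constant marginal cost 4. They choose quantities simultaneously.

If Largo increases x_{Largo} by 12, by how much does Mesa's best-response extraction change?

Mine Mesa's profit: π = x_{Mesa}(312 − 3x_{Mesa} − 2x_{Largo}) − 4x_{Mesa}.
∂π/∂x_{Mesa} = 308 − 6x_{Mesa} − 2x_{Largo} = 0 ⇒ x_{Mesa} = 154/3 − (1/3)x_{Largo}.
The reaction-function slope is −1/3, so a 12-unit rise in x_{Largo} moves x_{Mesa} by −1/3 × 12 = −4. Mesa's best response falls — the actions are strategic substitutes.

-4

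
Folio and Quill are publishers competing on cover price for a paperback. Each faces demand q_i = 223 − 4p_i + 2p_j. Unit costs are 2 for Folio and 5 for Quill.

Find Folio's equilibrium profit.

Folio's profit: π = (p_{Folio} − 2)(223 − 4p_{Folio} + 2p_{Quill}).
∂π/∂p_{Folio} = 231 − 8p_{Folio} + 2p_{Quill} = 0 ⇒ p_{Folio} = 28.875 + 0.25p_{Quill}.
Similarly p_{Quill} = 30.375 + 0.25p_{Folio}.
Substituting the second reaction function into the first: p_{Folio} = 28.875 + 0.25(30.375 + 0.25p_{Folio}), which gives 0.9375p_{Folio} = 1167/32 ⇒ p_{Folio} = 38.9.
Then p_{Quill} = 30.375 + 0.25·38.9 = 40.1.
q_{Folio} = 223 − 4·38.9 + 2·40.1 = 147.6.
Profit = (38.9 − 2)·147.6 = 5446.44.

5446.44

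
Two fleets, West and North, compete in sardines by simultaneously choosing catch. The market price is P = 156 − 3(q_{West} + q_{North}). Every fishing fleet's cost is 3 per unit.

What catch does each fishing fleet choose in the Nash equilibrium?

17

Fishing fleet West's profit: π = q_{West}(156 − 3(q_{West} + q_{North})) − 3q_{West}.
∂π/∂q_{West} = 153 − 6q_{West} − 3q_{North} = 0, so q_{West} = 25.5 − 0.5q_{North}.
Setting q_{West} = q_{North} in the reaction function: q_{West} = 25.5 − 0.5q_{West}, so q_{West} = 25.5 / 1.5 = 17.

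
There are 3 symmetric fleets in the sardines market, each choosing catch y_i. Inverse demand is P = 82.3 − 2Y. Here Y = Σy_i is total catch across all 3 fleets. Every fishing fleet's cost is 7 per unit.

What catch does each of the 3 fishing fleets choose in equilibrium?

9.4125

A representative fishing fleet's profit is π_i = y_i(82.3 − 2Y) − 7y_i, with Y = y_i + Σ_{j≠i} y_j.
First-order condition: 75.3 − 4y_i − 2Σ_{j≠i} y_j = 0.
With identical fishing fleets, set every y_j = y: then 75.3 − 4y − 4y = 0, i.e. y = 75.3/8 = 9.4125.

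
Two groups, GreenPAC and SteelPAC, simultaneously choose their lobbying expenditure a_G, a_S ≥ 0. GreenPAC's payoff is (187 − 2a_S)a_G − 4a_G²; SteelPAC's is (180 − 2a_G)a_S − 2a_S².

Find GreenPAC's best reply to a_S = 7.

Expanding GreenPAC's payoff: 187a_G − 2a_Sa_G − 4a_G².
∂π/∂a_G = 187 − 2a_S − 8a_G = 0, so a_G = 23.375 − 0.25a_S.
At a_S = 7: a_G = 23.375 − 0.25·7 = 21.625.

21.625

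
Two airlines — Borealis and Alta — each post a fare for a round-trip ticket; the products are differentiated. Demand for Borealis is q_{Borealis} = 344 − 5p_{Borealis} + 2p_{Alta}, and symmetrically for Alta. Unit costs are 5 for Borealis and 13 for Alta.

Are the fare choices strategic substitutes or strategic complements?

Borealis's profit: π = (p_{Borealis} − 5)(344 − 5p_{Borealis} + 2p_{Alta}).
∂π/∂p_{Borealis} = 369 − 10p_{Borealis} + 2p_{Alta} = 0 ⇒ p_{Borealis} = 36.9 + 0.2p_{Alta}.
The best-response slope dp_{Borealis}/dp_{Alta} = 0.2 > 0: the reaction function is upward-sloping, so the choices are strategic complements.

strategic complements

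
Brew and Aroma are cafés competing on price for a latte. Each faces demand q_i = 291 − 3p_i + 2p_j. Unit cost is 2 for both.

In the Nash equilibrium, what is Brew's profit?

Brew's profit: π = (p_{Brew} − 2)(291 − 3p_{Brew} + 2p_{Aroma}).
∂π/∂p_{Brew} = 297 − 6p_{Brew} + 2p_{Aroma} = 0 ⇒ p_{Brew} = 49.5 + (1/3)p_{Aroma}.
Setting p_{Brew} = p_{Aroma} in the reaction function: p_{Brew} = 49.5 + (1/3)p_{Brew}, so p_{Brew} = 49.5 / (2/3) = 74.25.
q_{Brew} = 291 − 3·74.25 + 2·74.25 = 216.75.
Profit = (74.25 − 2)·216.75 = 15660.1875.

15660.1875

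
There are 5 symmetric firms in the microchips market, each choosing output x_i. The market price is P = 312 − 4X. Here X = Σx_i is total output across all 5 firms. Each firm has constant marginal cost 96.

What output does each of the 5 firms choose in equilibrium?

9

A representative firm's profit is π_i = x_i(312 − 4X) − 96x_i, with X = x_i + Σ_{j≠i} x_j.
First-order condition: 216 − 8x_i − 4Σ_{j≠i} x_j = 0.
With identical firms, set every x_j = x: then 216 − 8x − 16x = 0, i.e. x = 216/24 = 9.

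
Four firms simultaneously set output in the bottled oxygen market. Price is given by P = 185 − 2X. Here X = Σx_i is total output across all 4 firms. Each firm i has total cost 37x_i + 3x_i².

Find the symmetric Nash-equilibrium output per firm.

9.25

A representative firm's profit is π_i = x_i(185 − 2X) − 37x_i − 3x_i², with X = x_i + Σ_{j≠i} x_j.
First-order condition: 148 − 10x_i − 2Σ_{j≠i} x_j = 0.
Imposing symmetry (x_j = x for all j) turns Σ_{j≠i} x_j into 3x, so 148 = 16x and x = 9.25.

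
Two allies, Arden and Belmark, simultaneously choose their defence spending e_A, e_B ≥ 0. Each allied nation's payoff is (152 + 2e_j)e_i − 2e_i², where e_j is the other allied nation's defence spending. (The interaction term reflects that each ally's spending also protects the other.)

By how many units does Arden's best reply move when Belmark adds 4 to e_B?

2

Arden's payoff is (152 + 2e_B)e_A − 2e_A².
∂π/∂e_A = 152 + 2e_B − 4e_A = 0, so e_A = 38 + 0.5e_B.
The reaction-function slope is 0.5, so a 4-unit rise in e_B moves e_A by 0.5 × 4 = 2. Arden's best response rises — the actions are strategic complements.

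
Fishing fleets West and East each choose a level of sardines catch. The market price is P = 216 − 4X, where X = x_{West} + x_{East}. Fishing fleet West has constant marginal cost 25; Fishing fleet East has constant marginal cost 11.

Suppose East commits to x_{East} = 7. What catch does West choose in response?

20.375

Fishing fleet West's profit: π = x_{West}(216 − 4(x_{West} + x_{East})) − 25x_{West}.
∂π/∂x_{West} = 191 − 8x_{West} − 4x_{East} = 0, so x_{West} = 23.875 − 0.5x_{East}.
At x_{East} = 7: x_{West} = 23.875 − 0.5·7 = 20.375.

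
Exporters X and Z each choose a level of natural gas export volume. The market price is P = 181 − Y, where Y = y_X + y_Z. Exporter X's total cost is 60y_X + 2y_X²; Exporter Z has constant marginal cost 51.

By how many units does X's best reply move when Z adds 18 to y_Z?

Exporter X's profit: π = y_X(181 − (y_X + y_Z)) − 60y_X − 2y_X².
∂π/∂y_X = 121 − 6y_X − y_Z = 0, so y_X = 121/6 − (1/6)y_Z.
The reaction-function slope is −1/6, so an 18-unit rise in y_Z moves y_X by −1/6 × 18 = −3. X's best response falls — the actions are strategic substitutes.

-3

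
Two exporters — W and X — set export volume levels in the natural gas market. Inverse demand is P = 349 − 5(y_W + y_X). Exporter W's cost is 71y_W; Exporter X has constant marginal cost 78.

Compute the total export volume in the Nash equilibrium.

36.6

Exporter W's profit: π = y_W(349 − 5(y_W + y_X)) − 71y_W.
∂π/∂y_W = 278 − 10y_W − 5y_X = 0, so y_W = 27.8 − 0.5y_X.
By the same steps for X: y_X = 27.1 − 0.5y_W.
Plugging y_X into W's best response: y_W = 27.8 − 0.5(27.1 − 0.5y_W) ⇒ 0.75y_W = 14.25, so y_W = 19.
Then y_X = 27.1 − 0.5·19 = 17.6.
Total export volume: 19 + 17.6 = 36.6.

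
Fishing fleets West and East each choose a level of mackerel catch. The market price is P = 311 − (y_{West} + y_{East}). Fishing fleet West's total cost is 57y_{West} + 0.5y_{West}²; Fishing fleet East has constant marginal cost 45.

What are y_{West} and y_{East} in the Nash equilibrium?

Fishing fleet West's profit: π = y_{West}(311 − (y_{West} + y_{East})) − 57y_{West} − 0.5y_{West}².
∂π/∂y_{West} = 254 − 3y_{West} − y_{East} = 0, so y_{West} = 254/3 − (1/3)y_{East}.
For East: ∂π/∂y_{East} = 266 − 2y_{East} − y_{West} = 0 ⇒ y_{East} = 133 − 0.5y_{West}.
Substituting the second reaction function into the first: y_{West} = 254/3 − (1/3)(133 − 0.5y_{West}), which gives (5/6)y_{West} = 121/3 ⇒ y_{West} = 48.4.
Then y_{East} = 133 − 0.5·48.4 = 108.8.

48.4, 108.8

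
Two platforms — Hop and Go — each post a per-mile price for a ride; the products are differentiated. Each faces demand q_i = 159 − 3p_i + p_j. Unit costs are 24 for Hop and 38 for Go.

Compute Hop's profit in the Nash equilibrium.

1642.68

Hop's profit: π = (p_{Hop} − 24)(159 − 3p_{Hop} + p_{Go}).
∂π/∂p_{Hop} = 231 − 6p_{Hop} + p_{Go} = 0 ⇒ p_{Hop} = 38.5 + (1/6)p_{Go}.
Similarly p_{Go} = 45.5 + (1/6)p_{Hop}.
Solving the two reaction functions simultaneously: (1 − (1/6)(1/6))p_{Hop} = 38.5 + (1/6)·45.5, so (35/36)p_{Hop} = 553/12 and p_{Hop} = 47.4.
Then p_{Go} = 45.5 + (1/6)·47.4 = 53.4.
q_{Hop} = 159 − 3·47.4 + 53.4 = 70.2.
Profit = (47.4 − 24)·70.2 = 1642.68.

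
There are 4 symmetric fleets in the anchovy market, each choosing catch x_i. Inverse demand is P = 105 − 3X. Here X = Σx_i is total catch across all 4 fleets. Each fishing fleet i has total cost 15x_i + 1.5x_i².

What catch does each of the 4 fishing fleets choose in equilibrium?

A representative fishing fleet's profit is π_i = x_i(105 − 3X) − 15x_i − 1.5x_i², with X = x_i + Σ_{j≠i} x_j.
First-order condition: 90 − 9x_i − 3Σ_{j≠i} x_j = 0.
Imposing symmetry (x_j = x for all j) turns Σ_{j≠i} x_j into 3x, so 90 = 18x and x = 5.

5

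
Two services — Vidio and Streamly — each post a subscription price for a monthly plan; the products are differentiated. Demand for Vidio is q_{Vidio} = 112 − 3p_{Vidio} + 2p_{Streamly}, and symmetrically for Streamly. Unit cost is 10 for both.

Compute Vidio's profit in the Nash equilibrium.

Vidio's profit: π = (p_{Vidio} − 10)(112 − 3p_{Vidio} + 2p_{Streamly}).
∂π/∂p_{Vidio} = 142 − 6p_{Vidio} + 2p_{Streamly} = 0 ⇒ p_{Vidio} = 71/3 + (1/3)p_{Streamly}.
Setting p_{Vidio} = p_{Streamly} in the reaction function: p_{Vidio} = 71/3 + (1/3)p_{Vidio}, so p_{Vidio} = (71/3) / (2/3) = 35.5.
q_{Vidio} = 112 − 3·35.5 + 2·35.5 = 76.5.
Profit = (35.5 − 10)·76.5 = 1950.75.

1950.75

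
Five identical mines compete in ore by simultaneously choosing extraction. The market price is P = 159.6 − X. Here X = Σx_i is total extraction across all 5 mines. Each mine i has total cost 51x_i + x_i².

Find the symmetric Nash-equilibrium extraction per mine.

A representative mine's profit is π_i = x_i(159.6 − X) − 51x_i − x_i², with X = x_i + Σ_{j≠i} x_j.
First-order condition: 108.6 − 4x_i − Σ_{j≠i} x_j = 0.
With identical mines, set every x_j = x: then 108.6 − 4x − 4x = 0, i.e. x = 108.6/8 = 13.575.

13.575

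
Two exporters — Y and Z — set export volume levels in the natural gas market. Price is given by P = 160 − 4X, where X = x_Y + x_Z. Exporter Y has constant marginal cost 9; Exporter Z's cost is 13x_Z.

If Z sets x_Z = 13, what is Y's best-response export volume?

Exporter Y's profit: π = x_Y(160 − 4(x_Y + x_Z)) − 9x_Y.
∂π/∂x_Y = 151 − 8x_Y − 4x_Z = 0, so x_Y = 18.875 − 0.5x_Z.
At x_Z = 13: x_Y = 18.875 − 0.5·13 = 12.375.

12.375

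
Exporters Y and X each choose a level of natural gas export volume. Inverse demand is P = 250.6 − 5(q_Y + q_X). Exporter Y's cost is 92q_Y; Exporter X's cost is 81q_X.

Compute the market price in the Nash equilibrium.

Exporter Y's profit: π = q_Y(250.6 − 5(q_Y + q_X)) − 92q_Y.
∂π/∂q_Y = 158.6 − 10q_Y − 5q_X = 0, so q_Y = 15.86 − 0.5q_X.
By the same steps for X: q_X = 16.96 − 0.5q_Y.
Substituting the second reaction function into the first: q_Y = 15.86 − 0.5(16.96 − 0.5q_Y), which gives 0.75q_Y = 7.38 ⇒ q_Y = 9.84.
Then q_X = 16.96 − 0.5·9.84 = 12.04.
Equilibrium price: P = 250.6 − 5·21.88 = 141.2.

141.2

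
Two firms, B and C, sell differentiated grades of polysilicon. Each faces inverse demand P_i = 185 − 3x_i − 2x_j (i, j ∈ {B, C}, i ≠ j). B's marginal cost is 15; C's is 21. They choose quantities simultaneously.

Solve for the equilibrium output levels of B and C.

21.625, 20.125

Firm B's profit: π = x_B(185 − 3x_B − 2x_C) − 15x_B.
∂π/∂x_B = 170 − 6x_B − 2x_C = 0 ⇒ x_B = 85/3 − (1/3)x_C.
Similarly x_C = 82/3 − (1/3)x_B.
Plugging x_C into B's best response: x_B = 85/3 − (1/3)(82/3 − (1/3)x_B) ⇒ (8/9)x_B = 173/9, so x_B = 21.625.
Then x_C = 82/3 − (1/3)·21.625 = 20.125.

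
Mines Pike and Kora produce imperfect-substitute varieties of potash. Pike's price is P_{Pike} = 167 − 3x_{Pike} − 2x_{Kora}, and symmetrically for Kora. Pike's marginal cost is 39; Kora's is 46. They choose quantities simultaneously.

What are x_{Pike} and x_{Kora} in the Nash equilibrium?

16.4375, 14.6875

Mine Pike's profit: π = x_{Pike}(167 − 3x_{Pike} − 2x_{Kora}) − 39x_{Pike}.
∂π/∂x_{Pike} = 128 − 6x_{Pike} − 2x_{Kora} = 0 ⇒ x_{Pike} = 64/3 − (1/3)x_{Kora}.
Similarly x_{Kora} = 121/6 − (1/3)x_{Pike}.
Solving the two reaction functions simultaneously: (1 − (−1/3)(−1/3))x_{Pike} = 64/3 − (1/3)·(121/6), so (8/9)x_{Pike} = 263/18 and x_{Pike} = 16.4375.
Then x_{Kora} = 121/6 − (1/3)·16.4375 = 14.6875.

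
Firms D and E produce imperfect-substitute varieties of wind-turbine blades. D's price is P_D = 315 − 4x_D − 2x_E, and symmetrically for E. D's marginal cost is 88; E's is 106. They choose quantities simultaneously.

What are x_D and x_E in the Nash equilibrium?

23.3, 20.3

Firm D's profit: π = x_D(315 − 4x_D − 2x_E) − 88x_D.
∂π/∂x_D = 227 − 8x_D − 2x_E = 0 ⇒ x_D = 28.375 − 0.25x_E.
Similarly x_E = 26.125 − 0.25x_D.
Plugging x_E into D's best response: x_D = 28.375 − 0.25(26.125 − 0.25x_D) ⇒ 0.9375x_D = 699/32, so x_D = 23.3.
Then x_E = 26.125 − 0.25·23.3 = 20.3.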